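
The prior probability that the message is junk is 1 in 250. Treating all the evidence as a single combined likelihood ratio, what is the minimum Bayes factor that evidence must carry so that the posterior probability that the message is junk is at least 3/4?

747

Prior odds = 0.004/0.996 = 1/249.
Target odds = 0.75/0.25 = 3.
Required Bayes factor = 3 ÷ (1/249) = 747.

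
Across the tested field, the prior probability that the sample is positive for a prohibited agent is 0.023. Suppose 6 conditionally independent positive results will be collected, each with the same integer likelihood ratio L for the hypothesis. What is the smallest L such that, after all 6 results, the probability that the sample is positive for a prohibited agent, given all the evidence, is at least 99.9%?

6

Prior odds = 0.023/0.977 = 23/977.
Target odds = 0.999/0.001 = 999.
Need L⁶ ≥ 999 ÷ (23/977) = 976023/23.
5⁶ = 15625 < 976023/23 ≤ 46656 = 6⁶, so L = 6.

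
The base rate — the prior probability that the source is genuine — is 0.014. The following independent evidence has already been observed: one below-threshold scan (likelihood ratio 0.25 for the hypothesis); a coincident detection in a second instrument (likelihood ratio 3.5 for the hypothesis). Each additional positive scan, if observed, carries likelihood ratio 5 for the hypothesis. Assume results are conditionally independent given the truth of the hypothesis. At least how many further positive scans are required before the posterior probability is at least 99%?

6

Prior odds = 0.014/0.986 = 7/493.
Combined Bayes factor of the evidence already in hand = 0.25 × 3.5 = 0.875.
Odds after that evidence = (7/493) × 0.875 = 49/3944.
Target odds = 0.99/0.01 = 99.
Need 5ⁿ ≥ 99 ÷ (49/3944) = 390456/49.
5⁵ = 3125 falls short of 390456/49 but 5⁶ = 15625 reaches it, so n = 6.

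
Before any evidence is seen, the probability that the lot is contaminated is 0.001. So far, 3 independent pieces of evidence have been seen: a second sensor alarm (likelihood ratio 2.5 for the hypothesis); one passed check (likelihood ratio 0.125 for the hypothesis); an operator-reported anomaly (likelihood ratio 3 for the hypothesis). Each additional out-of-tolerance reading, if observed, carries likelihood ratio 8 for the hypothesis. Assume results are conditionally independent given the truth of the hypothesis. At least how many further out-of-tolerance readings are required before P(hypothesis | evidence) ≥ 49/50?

6

Prior odds = 0.001/0.999 = 1/999.
Combined Bayes factor of the evidence already in hand = 2.5 × 0.125 × 3 = 0.9375.
Odds after that evidence = (1/999) × 0.9375 = 5/5328.
Target odds = 0.98/0.02 = 49.
Need 8ⁿ ≥ 49 ÷ (5/5328) = 52214.4.
8⁵ = 32768 falls short of 52214.4 but 8⁶ = 262144 reaches it, so n = 6.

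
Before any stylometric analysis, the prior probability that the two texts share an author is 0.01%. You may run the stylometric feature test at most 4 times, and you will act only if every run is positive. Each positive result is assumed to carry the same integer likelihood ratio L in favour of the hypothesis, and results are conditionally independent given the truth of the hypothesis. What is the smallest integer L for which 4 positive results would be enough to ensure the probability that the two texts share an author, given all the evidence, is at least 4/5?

Prior odds = 0.0001/0.9999 = 1/9999.
Target odds = 0.8/0.2 = 4.
Need L⁴ ≥ 4 ÷ (1/9999) = 39996.
14⁴ = 38416 < 39996 ≤ 50625 = 15⁴, so L = 15.

15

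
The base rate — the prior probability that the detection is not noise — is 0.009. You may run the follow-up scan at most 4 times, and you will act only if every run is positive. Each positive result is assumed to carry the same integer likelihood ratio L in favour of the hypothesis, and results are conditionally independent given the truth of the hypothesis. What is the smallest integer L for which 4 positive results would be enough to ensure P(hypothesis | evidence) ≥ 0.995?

Prior odds = 0.009/0.991 = 9/991.
Target odds = 0.995/0.005 = 199.
Need L⁴ ≥ 199 ÷ (9/991) = 197209/9.
12⁴ = 20736 < 197209/9 ≤ 28561 = 13⁴, so L = 13.

13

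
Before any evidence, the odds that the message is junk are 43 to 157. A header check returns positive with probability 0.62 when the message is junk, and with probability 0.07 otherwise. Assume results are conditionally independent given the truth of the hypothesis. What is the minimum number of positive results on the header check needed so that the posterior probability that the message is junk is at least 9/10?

2

Prior odds = 43/157.
Likelihood ratio of a positive result = 0.62/0.07 = 62/7.
Target posterior odds = 0.9/0.1 = 9.
Need (43/157) × (62/7)ⁿ ≥ 9, i.e. (62/7)ⁿ ≥ 1413/43.
(62/7)¹ = 62/7 falls short of 1413/43 but (62/7)² = 3844/49 reaches it, so n = 2.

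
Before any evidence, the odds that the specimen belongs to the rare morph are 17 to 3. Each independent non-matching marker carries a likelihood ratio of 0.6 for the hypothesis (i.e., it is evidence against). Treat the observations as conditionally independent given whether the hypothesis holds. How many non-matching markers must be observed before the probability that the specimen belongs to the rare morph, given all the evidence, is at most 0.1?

8

Prior odds = 17/3.
Likelihood ratio per non-matching marker = 0.6.
Target posterior odds = 0.1/0.9 = 1/9.
Require 0.6ⁿ ≤ 1/9 ÷ (17/3) = 1/51.
0.6⁷ = 2187/78125 is still above 1/51 but 0.6⁸ = 6561/390625 is at or below it, so n = 8.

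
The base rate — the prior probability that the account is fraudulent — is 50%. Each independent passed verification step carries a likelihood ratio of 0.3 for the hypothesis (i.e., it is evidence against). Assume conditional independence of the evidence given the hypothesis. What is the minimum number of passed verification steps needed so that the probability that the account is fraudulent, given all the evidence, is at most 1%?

4

Prior odds = 0.5/0.5 = 1.
Likelihood ratio per passed verification step = 0.3.
Target posterior odds = 0.01/0.99 = 1/99.
Require 0.3ⁿ ≤ 1/99 ÷ 1 = 1/99.
0.3³ = 0.027 is still above 1/99 but 0.3⁴ = 0.0081 is at or below it, so n = 4.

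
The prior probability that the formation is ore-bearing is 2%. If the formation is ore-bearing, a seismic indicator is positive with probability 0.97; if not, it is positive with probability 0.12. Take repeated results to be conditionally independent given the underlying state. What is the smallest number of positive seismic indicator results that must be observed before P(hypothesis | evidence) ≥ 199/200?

Prior odds = 0.02/0.98 = 1/49.
Likelihood ratio of a positive = 0.97/0.12 = 97/12.
Target posterior odds = 0.995/0.005 = 199.
Require (97/12)ⁿ ≥ 199 ÷ (1/49) = 9751.
(97/12)⁴ = 88529281/20736 falls short of 9751 but (97/12)⁵ ≈34510.6 reaches it, so n = 5.

5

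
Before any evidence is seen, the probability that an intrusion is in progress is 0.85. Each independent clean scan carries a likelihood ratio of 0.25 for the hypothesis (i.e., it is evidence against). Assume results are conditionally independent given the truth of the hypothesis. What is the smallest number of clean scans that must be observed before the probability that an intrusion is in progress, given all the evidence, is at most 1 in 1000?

Prior odds: 0.85 ÷ 0.15 = 17/3.
Likelihood ratio per clean scan = 0.25.
Target odds: 0.001 ÷ 0.999 = 1/999.
Require 0.25ⁿ ≤ 1/999 ÷ (17/3) = 1/5661.
0.25⁶ = 1/4096 is still above 1/5661 but 0.25⁷ = 1/16384 is at or below it, so n = 7.

7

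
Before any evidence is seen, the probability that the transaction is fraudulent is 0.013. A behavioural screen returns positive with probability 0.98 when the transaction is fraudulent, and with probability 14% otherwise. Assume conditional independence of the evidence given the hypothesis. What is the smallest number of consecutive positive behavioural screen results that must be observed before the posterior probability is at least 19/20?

4

Prior odds = 0.013/0.987 = 13/987.
Likelihood ratio of a positive result = 0.98/0.14 = 7.
Target posterior odds = 0.95/0.05 = 19.
Need (13/987) × 7ⁿ ≥ 19, i.e. 7ⁿ ≥ 18753/13.
7³ = 343 falls short of 18753/13 but 7⁴ = 2401 reaches it, so n = 4.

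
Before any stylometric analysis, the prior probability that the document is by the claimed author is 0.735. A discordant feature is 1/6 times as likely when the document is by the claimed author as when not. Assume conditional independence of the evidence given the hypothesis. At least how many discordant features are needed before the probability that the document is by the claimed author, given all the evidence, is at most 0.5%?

4

Prior odds: 0.735 ÷ 0.265 = 147/53.
Likelihood ratio per discordant feature = 1/6.
Target odds: 0.005 ÷ 0.995 = 1/199.
Need (147/53) × (1/6)ⁿ ≤ 1/199, i.e. (1/6)ⁿ ≤ 53/29253.
(1/6)³ = 1/216 is still above 53/29253 but (1/6)⁴ = 1/1296 is at or below it, so n = 4.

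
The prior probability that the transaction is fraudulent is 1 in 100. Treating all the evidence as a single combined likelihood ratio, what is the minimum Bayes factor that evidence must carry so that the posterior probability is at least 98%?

4851

Prior odds = 0.01/0.99 = 1/99.
Target odds = 0.98/0.02 = 49.
Required Bayes factor = 49 ÷ (1/99) = 4851.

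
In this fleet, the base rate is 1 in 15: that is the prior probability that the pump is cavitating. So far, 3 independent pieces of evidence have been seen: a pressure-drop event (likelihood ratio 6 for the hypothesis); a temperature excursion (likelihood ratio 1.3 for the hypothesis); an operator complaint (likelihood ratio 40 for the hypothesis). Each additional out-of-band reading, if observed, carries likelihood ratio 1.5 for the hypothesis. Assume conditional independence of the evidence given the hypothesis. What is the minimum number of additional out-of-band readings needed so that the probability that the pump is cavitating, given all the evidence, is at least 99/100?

4

Prior odds = (1/15)/(14/15) = 1/14.
Combined Bayes factor of the evidence already in hand = 6 × 1.3 × 40 = 312.
Odds after that evidence = (1/14) × 312 = 156/7.
Target odds = 0.99/0.01 = 99.
Need 1.5ⁿ ≥ 99 ÷ (156/7) = 231/52.
1.5³ = 3.375 falls short of 231/52 but 1.5⁴ = 5.0625 reaches it, so n = 4.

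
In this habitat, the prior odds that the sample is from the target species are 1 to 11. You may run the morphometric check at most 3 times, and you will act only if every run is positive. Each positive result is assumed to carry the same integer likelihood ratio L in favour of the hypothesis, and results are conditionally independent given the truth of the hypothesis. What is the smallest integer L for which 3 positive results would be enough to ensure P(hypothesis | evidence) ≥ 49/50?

Prior odds = 1/11.
Target odds = 0.98/0.02 = 49.
Need L³ ≥ 49 ÷ (1/11) = 539.
8³ = 512 < 539 ≤ 729 = 9³, so L = 9.

9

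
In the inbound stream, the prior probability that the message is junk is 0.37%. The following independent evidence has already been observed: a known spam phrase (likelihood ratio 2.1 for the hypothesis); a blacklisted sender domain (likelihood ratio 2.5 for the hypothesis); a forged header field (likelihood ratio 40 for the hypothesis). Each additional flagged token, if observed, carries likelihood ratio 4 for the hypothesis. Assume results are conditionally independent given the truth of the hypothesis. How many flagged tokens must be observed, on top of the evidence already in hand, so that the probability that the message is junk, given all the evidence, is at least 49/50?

Prior odds = 0.0037/0.9963 = 37/9963.
Combined Bayes factor of the evidence already in hand = 2.1 × 2.5 × 40 = 210.
Odds after that evidence = (37/9963) × 210 = 2590/3321.
Target odds = 0.98/0.02 = 49.
Need 4ⁿ ≥ 49 ÷ (2590/3321) = 23247/370.
4² = 16 falls short of 23247/370 but 4³ = 64 reaches it, so n = 3.

3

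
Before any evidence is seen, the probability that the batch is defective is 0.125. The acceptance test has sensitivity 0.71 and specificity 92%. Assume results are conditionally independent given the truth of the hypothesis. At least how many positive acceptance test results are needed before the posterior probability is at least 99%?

3

Prior odds: 0.125 ÷ 0.875 = 1/7.
False-positive rate = 1 − 0.92 = 0.08; likelihood ratio of a positive = 0.71/0.08 = 8.875.
Target posterior odds = 0.99/0.01 = 99.
Need (1/7) × 8.875ⁿ ≥ 99, i.e. 8.875ⁿ ≥ 693.
8.875² = 78.765625 falls short of 693 but 8.875³ = 357911/512 reaches it, so n = 3.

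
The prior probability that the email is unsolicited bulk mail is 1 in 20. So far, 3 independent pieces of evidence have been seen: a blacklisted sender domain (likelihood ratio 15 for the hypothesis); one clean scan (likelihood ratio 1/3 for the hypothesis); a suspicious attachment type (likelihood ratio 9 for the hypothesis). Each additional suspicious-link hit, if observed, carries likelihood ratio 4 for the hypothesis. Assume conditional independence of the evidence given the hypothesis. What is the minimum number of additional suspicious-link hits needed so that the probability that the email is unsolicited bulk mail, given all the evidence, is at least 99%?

Prior odds = 0.05/0.95 = 1/19.
Combined Bayes factor of the evidence already in hand = 15 × (1/3) × 9 = 45.
Odds after that evidence = (1/19) × 45 = 45/19.
Target odds = 0.99/0.01 = 99.
Need 4ⁿ ≥ 99 ÷ (45/19) = 41.8.
4² = 16 falls short of 41.8 but 4³ = 64 reaches it, so n = 3.

3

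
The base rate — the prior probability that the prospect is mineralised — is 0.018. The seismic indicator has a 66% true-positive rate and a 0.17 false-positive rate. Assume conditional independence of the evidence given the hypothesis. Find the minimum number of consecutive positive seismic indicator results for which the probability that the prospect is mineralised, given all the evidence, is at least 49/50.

Prior odds: 0.018 ÷ 0.982 = 9/491.
Likelihood ratio of a positive result = 0.66/0.17 = 66/17.
Target odds: 0.98 ÷ 0.02 = 49.
Need (9/491) × (66/17)ⁿ ≥ 49, i.e. (66/17)ⁿ ≥ 24059/9.
(66/17)⁵ ≈882.013 falls short of 24059/9 but (66/17)⁶ ≈3424.29 reaches it, so n = 6.

6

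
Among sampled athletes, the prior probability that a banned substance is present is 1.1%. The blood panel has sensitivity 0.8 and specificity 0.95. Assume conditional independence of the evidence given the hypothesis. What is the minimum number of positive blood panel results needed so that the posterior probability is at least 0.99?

Prior odds = 0.011/0.989 = 11/989.
False-positive rate = 1 − 0.95 = 0.05; likelihood ratio of a positive = 0.8/0.05 = 16.
Target posterior odds = 0.99/0.01 = 99.
Need (11/989) × 16ⁿ ≥ 99, i.e. 16ⁿ ≥ 8901.
16³ = 4096 falls short of 8901 but 16⁴ = 65536 reaches it, so n = 4.

4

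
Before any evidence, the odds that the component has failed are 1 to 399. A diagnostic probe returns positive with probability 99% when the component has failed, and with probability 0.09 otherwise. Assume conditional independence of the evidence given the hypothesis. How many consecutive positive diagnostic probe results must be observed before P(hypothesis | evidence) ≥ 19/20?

Prior odds = 1/399.
Likelihood ratio of a positive result = 0.99/0.09 = 11.
Target posterior odds = 0.95/0.05 = 19.
Need (1/399) × 11ⁿ ≥ 19, i.e. 11ⁿ ≥ 7581.
11³ = 1331 falls short of 7581 but 11⁴ = 14641 reaches it, so n = 4.

4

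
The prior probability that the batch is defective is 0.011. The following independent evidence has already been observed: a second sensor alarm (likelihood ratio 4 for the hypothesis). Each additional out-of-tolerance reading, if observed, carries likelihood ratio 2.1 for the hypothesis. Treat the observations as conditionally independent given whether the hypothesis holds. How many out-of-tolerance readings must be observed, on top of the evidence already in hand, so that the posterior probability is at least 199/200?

12

Prior odds = 0.011/0.989 = 11/989.
Bayes factor of the evidence already in hand = 4.
Odds after that evidence = (11/989) × 4 = 44/989.
Target odds = 0.995/0.005 = 199.
Need 2.1ⁿ ≥ 199 ÷ (44/989) = 196811/44.
2.1¹¹ ≈3502.78 falls short of 196811/44 but 2.1¹² ≈7355.83 reaches it, so n = 12.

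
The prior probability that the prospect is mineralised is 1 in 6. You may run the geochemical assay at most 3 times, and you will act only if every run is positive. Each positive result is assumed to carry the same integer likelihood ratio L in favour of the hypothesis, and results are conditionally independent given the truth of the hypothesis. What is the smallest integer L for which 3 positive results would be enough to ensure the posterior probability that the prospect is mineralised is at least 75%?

Prior odds = (1/6)/(5/6) = 0.2.
Target odds = 0.75/0.25 = 3.
Need L³ ≥ 3 ÷ 0.2 = 15.
2³ = 8 < 15 ≤ 27 = 3³, so L = 3.

3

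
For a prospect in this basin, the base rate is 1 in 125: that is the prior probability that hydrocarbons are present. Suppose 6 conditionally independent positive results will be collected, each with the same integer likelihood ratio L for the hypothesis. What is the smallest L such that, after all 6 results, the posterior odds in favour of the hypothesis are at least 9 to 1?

4

Prior odds = 0.008/0.992 = 1/124.
Target odds = 9.
Need L⁶ ≥ 9 ÷ (1/124) = 1116.
3⁶ = 729 < 1116 ≤ 4096 = 4⁶, so L = 4.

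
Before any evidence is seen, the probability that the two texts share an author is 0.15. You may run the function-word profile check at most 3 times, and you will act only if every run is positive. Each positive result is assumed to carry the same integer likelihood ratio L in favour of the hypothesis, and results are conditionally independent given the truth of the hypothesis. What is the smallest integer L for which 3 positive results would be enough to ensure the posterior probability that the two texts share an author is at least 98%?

Prior odds = 0.15/0.85 = 3/17.
Target odds = 0.98/0.02 = 49.
Need L³ ≥ 49 ÷ (3/17) = 833/3.
6³ = 216 < 833/3 ≤ 343 = 7³, so L = 7.

7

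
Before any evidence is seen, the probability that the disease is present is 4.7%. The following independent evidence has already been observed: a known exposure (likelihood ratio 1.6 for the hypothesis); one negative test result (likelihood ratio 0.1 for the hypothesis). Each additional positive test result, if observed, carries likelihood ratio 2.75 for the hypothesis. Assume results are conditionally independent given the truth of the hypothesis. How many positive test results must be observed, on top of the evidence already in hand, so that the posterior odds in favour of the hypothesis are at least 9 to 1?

7

Prior odds = 0.047/0.953 = 47/953.
Combined Bayes factor of the evidence already in hand = 1.6 × 0.1 = 0.16.
Odds after that evidence = (47/953) × 0.16 = 188/23825.
Target odds = 9.
Need 2.75ⁿ ≥ 9 ÷ (188/23825) = 214425/188.
2.75⁶ = 1771561/4096 falls short of 214425/188 but 2.75⁷ = 19487171/16384 reaches it, so n = 7.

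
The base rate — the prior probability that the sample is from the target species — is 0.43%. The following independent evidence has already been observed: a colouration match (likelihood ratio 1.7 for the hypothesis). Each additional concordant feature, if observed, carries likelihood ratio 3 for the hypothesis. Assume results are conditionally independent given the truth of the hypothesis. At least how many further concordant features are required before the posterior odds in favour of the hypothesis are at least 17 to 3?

7

Prior odds = 0.0043/0.9957 = 43/9957.
Bayes factor of the evidence already in hand = 1.7.
Odds after that evidence = (43/9957) × 1.7 = 731/99570.
Target odds = 17/3.
Need 3ⁿ ≥ 17/3 ÷ (731/99570) = 33190/43.
3⁶ = 729 falls short of 33190/43 but 3⁷ = 2187 reaches it, so n = 7.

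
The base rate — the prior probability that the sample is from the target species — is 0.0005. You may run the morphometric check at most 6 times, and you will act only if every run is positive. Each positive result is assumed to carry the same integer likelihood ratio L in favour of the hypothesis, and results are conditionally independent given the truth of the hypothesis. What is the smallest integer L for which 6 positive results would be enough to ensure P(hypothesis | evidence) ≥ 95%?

Prior odds = 0.0005/0.9995 = 1/1999.
Target odds = 0.95/0.05 = 19.
Need L⁶ ≥ 19 ÷ (1/1999) = 37981.
5⁶ = 15625 < 37981 ≤ 46656 = 6⁶, so L = 6.

6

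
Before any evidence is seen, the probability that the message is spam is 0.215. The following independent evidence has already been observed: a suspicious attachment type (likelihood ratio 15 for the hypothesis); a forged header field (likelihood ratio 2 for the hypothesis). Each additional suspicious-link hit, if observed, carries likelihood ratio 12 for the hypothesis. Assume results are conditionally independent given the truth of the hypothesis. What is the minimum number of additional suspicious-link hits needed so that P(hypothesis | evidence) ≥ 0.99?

Prior odds = 0.215/0.785 = 43/157.
Combined Bayes factor of the evidence already in hand = 15 × 2 = 30.
Odds after that evidence = (43/157) × 30 = 1290/157.
Target odds = 0.99/0.01 = 99.
Need 12ⁿ ≥ 99 ÷ (1290/157) = 5181/430.
12¹ = 12 falls short of 5181/430 but 12² = 144 reaches it, so n = 2.

2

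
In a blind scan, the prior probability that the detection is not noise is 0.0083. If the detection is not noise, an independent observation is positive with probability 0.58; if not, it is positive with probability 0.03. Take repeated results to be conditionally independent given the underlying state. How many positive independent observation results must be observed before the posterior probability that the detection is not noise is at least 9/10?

3

Prior odds = 0.0083/0.9917 = 83/9917.
Likelihood ratio of a positive = 0.58/0.03 = 58/3.
Target odds: 0.9 ÷ 0.1 = 9.
Require (58/3)ⁿ ≥ 9 ÷ (83/9917) = 89253/83.
(58/3)² = 3364/9 falls short of 89253/83 but (58/3)³ = 195112/27 reaches it, so n = 3.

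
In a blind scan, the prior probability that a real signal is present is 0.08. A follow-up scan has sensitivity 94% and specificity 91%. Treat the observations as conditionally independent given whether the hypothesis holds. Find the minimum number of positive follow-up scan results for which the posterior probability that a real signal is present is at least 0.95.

3

Prior odds: 0.08 ÷ 0.92 = 2/23.
False-positive rate = 1 − 0.91 = 0.09; likelihood ratio of a positive = 0.94/0.09 = 94/9.
Target odds: 0.95 ÷ 0.05 = 19.
Require (94/9)ⁿ ≥ 19 ÷ (2/23) = 218.5.
(94/9)² = 8836/81 falls short of 218.5 but (94/9)³ = 830584/729 reaches it, so n = 3.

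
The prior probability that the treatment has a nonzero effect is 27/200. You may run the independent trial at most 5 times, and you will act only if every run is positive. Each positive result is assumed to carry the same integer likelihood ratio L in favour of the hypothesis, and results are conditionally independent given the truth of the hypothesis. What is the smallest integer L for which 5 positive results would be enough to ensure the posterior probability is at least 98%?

Prior odds = 0.135/0.865 = 27/173.
Target odds = 0.98/0.02 = 49.
Need L⁵ ≥ 49 ÷ (27/173) = 8477/27.
3⁵ = 243 < 8477/27 ≤ 1024 = 4⁵, so L = 4.

4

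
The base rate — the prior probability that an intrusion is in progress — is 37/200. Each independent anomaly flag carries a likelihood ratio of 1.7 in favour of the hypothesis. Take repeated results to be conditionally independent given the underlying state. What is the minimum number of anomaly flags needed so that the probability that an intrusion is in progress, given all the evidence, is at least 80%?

6

Prior odds: 0.185 ÷ 0.815 = 37/163.
Likelihood ratio per anomaly flag = 1.7.
Target odds: 0.8 ÷ 0.2 = 4.
Require 1.7ⁿ ≥ 4 ÷ (37/163) = 652/37.
1.7⁵ = 1419857/100000 falls short of 652/37 but 1.7⁶ = 24137569/1000000 reaches it, so n = 6.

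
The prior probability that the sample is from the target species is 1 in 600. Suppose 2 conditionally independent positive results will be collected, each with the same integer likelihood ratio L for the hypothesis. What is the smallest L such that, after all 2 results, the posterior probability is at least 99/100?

244

Prior odds = (1/600)/(599/600) = 1/599.
Target odds = 0.99/0.01 = 99.
Need L² ≥ 99 ÷ (1/599) = 59301.
243² = 59049 < 59301 ≤ 59536 = 244², so L = 244.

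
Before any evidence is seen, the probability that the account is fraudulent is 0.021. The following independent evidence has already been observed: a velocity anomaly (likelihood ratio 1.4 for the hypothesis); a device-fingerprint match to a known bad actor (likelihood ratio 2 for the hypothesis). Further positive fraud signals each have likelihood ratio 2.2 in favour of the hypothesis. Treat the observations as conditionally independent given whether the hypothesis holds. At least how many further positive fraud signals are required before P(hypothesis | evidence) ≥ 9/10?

Prior odds = 0.021/0.979 = 21/979.
Combined Bayes factor of the evidence already in hand = 1.4 × 2 = 2.8.
Odds after that evidence = (21/979) × 2.8 = 294/4895.
Target odds = 0.9/0.1 = 9.
Need 2.2ⁿ ≥ 9 ÷ (294/4895) = 14685/98.
2.2⁶ = 1771561/15625 falls short of 14685/98 but 2.2⁷ = 19487171/78125 reaches it, so n = 7.

7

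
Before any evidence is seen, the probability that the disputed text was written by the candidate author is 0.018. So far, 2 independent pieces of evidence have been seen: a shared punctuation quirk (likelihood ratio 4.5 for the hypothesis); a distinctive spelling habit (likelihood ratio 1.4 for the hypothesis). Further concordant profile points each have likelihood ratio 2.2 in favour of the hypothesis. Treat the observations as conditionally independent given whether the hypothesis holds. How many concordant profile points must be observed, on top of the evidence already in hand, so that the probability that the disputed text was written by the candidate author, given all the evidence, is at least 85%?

5

Prior odds = 0.018/0.982 = 9/491.
Combined Bayes factor of the evidence already in hand = 4.5 × 1.4 = 6.3.
Odds after that evidence = (9/491) × 6.3 = 567/4910.
Target odds = 0.85/0.15 = 17/3.
Need 2.2ⁿ ≥ 17/3 ÷ (567/4910) = 83470/1701.
2.2⁴ = 23.4256 falls short of 83470/1701 but 2.2⁵ = 51.53632 reaches it, so n = 5.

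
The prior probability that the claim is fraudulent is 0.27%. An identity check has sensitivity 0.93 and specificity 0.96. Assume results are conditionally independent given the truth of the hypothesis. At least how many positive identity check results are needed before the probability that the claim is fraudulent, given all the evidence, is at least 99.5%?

4

Prior odds = 0.0027/0.9973 = 27/9973.
False-positive rate = 1 − 0.96 = 0.04; likelihood ratio of a positive = 0.93/0.04 = 23.25.
Target odds: 0.995 ÷ 0.005 = 199.
Require 23.25ⁿ ≥ 199 ÷ (27/9973) = 1984627/27.
23.25³ = 804357/64 falls short of 1984627/27 but 23.25⁴ = 74805201/256 reaches it, so n = 4.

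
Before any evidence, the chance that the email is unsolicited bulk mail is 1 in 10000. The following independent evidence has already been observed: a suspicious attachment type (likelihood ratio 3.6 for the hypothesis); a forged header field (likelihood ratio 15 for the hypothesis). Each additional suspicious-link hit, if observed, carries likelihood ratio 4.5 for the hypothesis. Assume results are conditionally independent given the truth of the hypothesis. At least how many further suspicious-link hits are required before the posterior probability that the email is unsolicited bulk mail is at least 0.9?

5

Prior odds = 0.0001/0.9999 = 1/9999.
Combined Bayes factor of the evidence already in hand = 3.6 × 15 = 54.
Odds after that evidence = (1/9999) × 54 = 6/1111.
Target odds = 0.9/0.1 = 9.
Need 4.5ⁿ ≥ 9 ÷ (6/1111) = 1666.5.
4.5⁴ = 410.0625 falls short of 1666.5 but 4.5⁵ = 1845.28125 reaches it, so n = 5.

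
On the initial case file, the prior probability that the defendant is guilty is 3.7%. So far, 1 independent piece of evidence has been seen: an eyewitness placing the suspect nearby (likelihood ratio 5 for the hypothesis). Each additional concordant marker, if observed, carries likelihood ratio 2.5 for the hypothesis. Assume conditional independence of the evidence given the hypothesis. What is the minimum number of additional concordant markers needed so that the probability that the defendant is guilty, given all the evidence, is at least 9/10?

Prior odds = 0.037/0.963 = 37/963.
Bayes factor of the evidence already in hand = 5.
Odds after that evidence = (37/963) × 5 = 185/963.
Target odds = 0.9/0.1 = 9.
Need 2.5ⁿ ≥ 9 ÷ (185/963) = 8667/185.
2.5⁴ = 39.0625 falls short of 8667/185 but 2.5⁵ = 97.65625 reaches it, so n = 5.

5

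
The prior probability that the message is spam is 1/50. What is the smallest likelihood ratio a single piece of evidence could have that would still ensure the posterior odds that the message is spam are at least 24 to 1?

Prior odds = 0.02/0.98 = 1/49.
Target odds = 24.
Required Bayes factor = 24 ÷ (1/49) = 1176.

1176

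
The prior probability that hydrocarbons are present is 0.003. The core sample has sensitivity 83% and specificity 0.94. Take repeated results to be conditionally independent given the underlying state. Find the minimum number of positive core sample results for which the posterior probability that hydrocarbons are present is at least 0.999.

5

Prior odds: 0.003 ÷ 0.997 = 3/997.
False-positive rate = 1 − 0.94 = 0.06; likelihood ratio of a positive = 0.83/0.06 = 83/6.
Target odds: 0.999 ÷ 0.001 = 999.
Require (83/6)ⁿ ≥ 999 ÷ (3/997) = 332001.
(83/6)⁴ = 47458321/1296 falls short of 332001 but (83/6)⁵ ≈506564 reaches it, so n = 5.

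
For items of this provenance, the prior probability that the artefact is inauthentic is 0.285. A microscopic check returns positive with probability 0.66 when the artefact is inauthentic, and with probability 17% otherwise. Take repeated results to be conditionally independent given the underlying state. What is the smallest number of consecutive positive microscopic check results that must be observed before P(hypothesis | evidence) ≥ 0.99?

5

Prior odds = 0.285/0.715 = 57/143.
Likelihood ratio of a positive result = 0.66/0.17 = 66/17.
Target posterior odds = 0.99/0.01 = 99.
Require (66/17)ⁿ ≥ 99 ÷ (57/143) = 4719/19.
(66/17)⁴ = 18974736/83521 falls short of 4719/19 but (66/17)⁵ ≈882.013 reaches it, so n = 5.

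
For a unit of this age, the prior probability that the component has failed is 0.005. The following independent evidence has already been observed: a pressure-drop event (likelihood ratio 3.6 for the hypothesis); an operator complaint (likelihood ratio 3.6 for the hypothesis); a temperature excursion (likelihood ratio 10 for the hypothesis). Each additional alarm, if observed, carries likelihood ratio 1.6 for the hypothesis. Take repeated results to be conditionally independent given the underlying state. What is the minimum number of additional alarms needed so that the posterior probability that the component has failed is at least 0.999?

Prior odds = 0.005/0.995 = 1/199.
Combined Bayes factor of the evidence already in hand = 3.6 × 3.6 × 10 = 129.6.
Odds after that evidence = (1/199) × 129.6 = 648/995.
Target odds = 0.999/0.001 = 999.
Need 1.6ⁿ ≥ 999 ÷ (648/995) = 36815/24.
1.6¹⁵ ≈1152.92 falls short of 36815/24 but 1.6¹⁶ ≈1844.67 reaches it, so n = 16.

16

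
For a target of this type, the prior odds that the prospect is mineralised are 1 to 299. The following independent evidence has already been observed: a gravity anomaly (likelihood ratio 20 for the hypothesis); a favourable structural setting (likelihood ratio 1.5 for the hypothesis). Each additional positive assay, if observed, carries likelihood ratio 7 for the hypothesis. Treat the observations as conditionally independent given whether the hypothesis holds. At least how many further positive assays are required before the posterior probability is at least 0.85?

3

Prior odds = 1/299.
Combined Bayes factor of the evidence already in hand = 20 × 1.5 = 30.
Odds after that evidence = (1/299) × 30 = 30/299.
Target odds = 0.85/0.15 = 17/3.
Need 7ⁿ ≥ 17/3 ÷ (30/299) = 5083/90.
7² = 49 falls short of 5083/90 but 7³ = 343 reaches it, so n = 3.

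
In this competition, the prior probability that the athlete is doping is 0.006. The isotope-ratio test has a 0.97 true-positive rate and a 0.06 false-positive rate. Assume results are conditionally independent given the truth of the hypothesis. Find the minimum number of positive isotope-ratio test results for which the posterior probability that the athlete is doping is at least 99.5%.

Prior odds = 0.006/0.994 = 3/497.
Likelihood ratio of a positive result = 0.97/0.06 = 97/6.
Target odds: 0.995 ÷ 0.005 = 199.
Need (3/497) × (97/6)ⁿ ≥ 199, i.e. (97/6)ⁿ ≥ 98903/3.
(97/6)³ = 912673/216 falls short of 98903/3 but (97/6)⁴ = 88529281/1296 reaches it, so n = 4.

4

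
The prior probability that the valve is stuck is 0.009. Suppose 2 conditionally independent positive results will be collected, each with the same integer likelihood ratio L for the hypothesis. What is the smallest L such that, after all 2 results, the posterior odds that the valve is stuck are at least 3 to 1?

Prior odds = 0.009/0.991 = 9/991.
Target odds = 3.
Need L² ≥ 3 ÷ (9/991) = 991/3.
18² = 324 < 991/3 ≤ 361 = 19², so L = 19.

19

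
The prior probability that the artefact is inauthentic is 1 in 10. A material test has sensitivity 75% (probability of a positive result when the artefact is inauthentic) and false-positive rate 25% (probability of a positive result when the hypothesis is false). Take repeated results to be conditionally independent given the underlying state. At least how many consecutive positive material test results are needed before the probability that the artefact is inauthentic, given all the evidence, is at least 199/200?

Prior odds = 0.1/0.9 = 1/9.
Likelihood ratio of a positive result = 0.75/0.25 = 3.
Target posterior odds = 0.995/0.005 = 199.
Need (1/9) × 3ⁿ ≥ 199, i.e. 3ⁿ ≥ 1791.
3⁶ = 729 falls short of 1791 but 3⁷ = 2187 reaches it, so n = 7.

7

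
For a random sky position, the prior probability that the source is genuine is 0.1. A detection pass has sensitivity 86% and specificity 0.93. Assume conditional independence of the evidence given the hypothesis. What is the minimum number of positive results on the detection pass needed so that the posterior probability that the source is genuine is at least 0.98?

Prior odds: 0.1 ÷ 0.9 = 1/9.
False-positive rate = 1 − 0.93 = 0.07; likelihood ratio of a positive = 0.86/0.07 = 86/7.
Target odds: 0.98 ÷ 0.02 = 49.
Require (86/7)ⁿ ≥ 49 ÷ (1/9) = 441.
(86/7)² = 7396/49 falls short of 441 but (86/7)³ = 636056/343 reaches it, so n = 3.

3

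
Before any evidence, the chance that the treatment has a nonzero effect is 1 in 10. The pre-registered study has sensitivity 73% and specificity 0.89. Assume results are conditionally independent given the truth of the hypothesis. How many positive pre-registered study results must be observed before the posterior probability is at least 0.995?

Prior odds = 0.1/0.9 = 1/9.
False-positive rate = 1 − 0.89 = 0.11; likelihood ratio of a positive = 0.73/0.11 = 73/11.
Target posterior odds = 0.995/0.005 = 199.
Require (73/11)ⁿ ≥ 199 ÷ (1/9) = 1791.
(73/11)³ = 389017/1331 falls short of 1791 but (73/11)⁴ = 28398241/14641 reaches it, so n = 4.

4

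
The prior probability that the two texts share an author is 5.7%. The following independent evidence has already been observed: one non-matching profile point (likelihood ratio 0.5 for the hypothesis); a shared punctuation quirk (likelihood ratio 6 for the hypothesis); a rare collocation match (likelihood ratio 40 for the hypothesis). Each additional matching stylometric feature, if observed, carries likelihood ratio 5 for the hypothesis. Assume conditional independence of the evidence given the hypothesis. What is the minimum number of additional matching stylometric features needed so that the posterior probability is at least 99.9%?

Prior odds = 0.057/0.943 = 57/943.
Combined Bayes factor of the evidence already in hand = 0.5 × 6 × 40 = 120.
Odds after that evidence = (57/943) × 120 = 6840/943.
Target odds = 0.999/0.001 = 999.
Need 5ⁿ ≥ 999 ÷ (6840/943) = 104673/760.
5³ = 125 falls short of 104673/760 but 5⁴ = 625 reaches it, so n = 4.

4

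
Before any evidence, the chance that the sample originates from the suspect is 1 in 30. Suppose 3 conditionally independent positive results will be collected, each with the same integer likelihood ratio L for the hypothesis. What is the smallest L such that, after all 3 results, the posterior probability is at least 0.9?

Prior odds = (1/30)/(29/30) = 1/29.
Target odds = 0.9/0.1 = 9.
Need L³ ≥ 9 ÷ (1/29) = 261.
6³ = 216 < 261 ≤ 343 = 7³, so L = 7.

7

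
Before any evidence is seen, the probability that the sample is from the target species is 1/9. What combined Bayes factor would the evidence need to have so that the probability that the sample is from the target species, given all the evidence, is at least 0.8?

Prior odds = (1/9)/(8/9) = 0.125.
Target odds = 0.8/0.2 = 4.
Required Bayes factor = 4 ÷ 0.125 = 32.

32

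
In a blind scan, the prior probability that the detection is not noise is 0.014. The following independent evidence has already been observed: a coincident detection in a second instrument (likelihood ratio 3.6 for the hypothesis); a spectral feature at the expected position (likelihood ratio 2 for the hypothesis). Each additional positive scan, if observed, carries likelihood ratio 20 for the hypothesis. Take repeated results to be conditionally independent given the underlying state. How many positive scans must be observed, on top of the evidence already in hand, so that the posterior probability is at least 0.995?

3

Prior odds = 0.014/0.986 = 7/493.
Combined Bayes factor of the evidence already in hand = 3.6 × 2 = 7.2.
Odds after that evidence = (7/493) × 7.2 = 252/2465.
Target odds = 0.995/0.005 = 199.
Need 20ⁿ ≥ 199 ÷ (252/2465) = 490535/252.
20² = 400 falls short of 490535/252 but 20³ = 8000 reaches it, so n = 3.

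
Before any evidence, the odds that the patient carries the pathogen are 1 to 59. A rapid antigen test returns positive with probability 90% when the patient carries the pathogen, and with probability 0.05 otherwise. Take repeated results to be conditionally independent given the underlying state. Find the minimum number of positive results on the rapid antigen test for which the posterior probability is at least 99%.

Prior odds = 1/59.
Likelihood ratio of a positive result = 0.9/0.05 = 18.
Target odds: 0.99 ÷ 0.01 = 99.
Need (1/59) × 18ⁿ ≥ 99, i.e. 18ⁿ ≥ 5841.
18³ = 5832 falls short of 5841 but 18⁴ = 104976 reaches it, so n = 4.

4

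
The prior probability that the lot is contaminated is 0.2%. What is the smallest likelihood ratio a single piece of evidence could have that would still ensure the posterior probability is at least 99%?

49401

Prior odds = 0.002/0.998 = 1/499.
Target odds = 0.99/0.01 = 99.
Required Bayes factor = 99 ÷ (1/499) = 49401.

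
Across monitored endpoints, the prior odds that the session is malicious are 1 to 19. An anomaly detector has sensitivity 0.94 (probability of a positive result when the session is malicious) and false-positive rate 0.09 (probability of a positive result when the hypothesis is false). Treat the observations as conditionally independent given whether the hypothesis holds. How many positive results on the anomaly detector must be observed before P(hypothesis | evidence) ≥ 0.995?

Prior odds = 1/19.
Likelihood ratio of a positive result = 0.94/0.09 = 94/9.
Target odds: 0.995 ÷ 0.005 = 199.
Need (1/19) × (94/9)ⁿ ≥ 199, i.e. (94/9)ⁿ ≥ 3781.
(94/9)³ = 830584/729 falls short of 3781 but (94/9)⁴ = 78074896/6561 reaches it, so n = 4.

4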